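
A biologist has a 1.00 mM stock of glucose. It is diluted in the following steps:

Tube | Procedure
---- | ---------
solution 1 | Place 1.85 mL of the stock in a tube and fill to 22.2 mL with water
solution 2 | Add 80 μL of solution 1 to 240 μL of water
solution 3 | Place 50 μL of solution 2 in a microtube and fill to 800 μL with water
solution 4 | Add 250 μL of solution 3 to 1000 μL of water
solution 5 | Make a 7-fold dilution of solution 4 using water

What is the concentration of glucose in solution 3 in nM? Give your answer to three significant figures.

1.30 × 10^3 nM

Step 1: 1.85 mL brought to 22.2 mL → factor 22.2/1.85 = 12
Step 2: 80 μL + 240 μL = 320 μL total → factor 320/80 = 4
Step 3: 50 μL brought to 800 μL → factor 800/50 = 16
Dilution factor through solution 3 = 12 × 4 × 16 = 768
[solution 3] = 1.00 mM / 768 = 0.001302 mM = 1.30 × 10^3 nM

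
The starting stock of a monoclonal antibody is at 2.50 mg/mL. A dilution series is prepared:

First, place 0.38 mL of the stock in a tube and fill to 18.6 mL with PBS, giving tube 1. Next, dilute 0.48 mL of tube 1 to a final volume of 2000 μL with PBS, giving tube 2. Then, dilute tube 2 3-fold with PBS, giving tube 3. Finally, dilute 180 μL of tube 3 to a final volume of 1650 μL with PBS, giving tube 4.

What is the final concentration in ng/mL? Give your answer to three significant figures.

Step 1: 0.38 mL brought to 18.6 mL → factor 18.6/0.38 = 48.947
Step 2: 0.48 mL brought to 2000 μL → factor 2/0.48 = 4.1667
Step 3: 3-fold → factor 3
Step 4: 180 μL brought to 1650 μL → factor 1650/180 = 9.1667
Overall dilution factor = 48.947 × 4.1667 × 3 × 9.1667 = 5608.6
Final = 2.50 mg/mL / 5608.6 = 0.0004457 mg/mL = 446 ng/mL

446 ng/mL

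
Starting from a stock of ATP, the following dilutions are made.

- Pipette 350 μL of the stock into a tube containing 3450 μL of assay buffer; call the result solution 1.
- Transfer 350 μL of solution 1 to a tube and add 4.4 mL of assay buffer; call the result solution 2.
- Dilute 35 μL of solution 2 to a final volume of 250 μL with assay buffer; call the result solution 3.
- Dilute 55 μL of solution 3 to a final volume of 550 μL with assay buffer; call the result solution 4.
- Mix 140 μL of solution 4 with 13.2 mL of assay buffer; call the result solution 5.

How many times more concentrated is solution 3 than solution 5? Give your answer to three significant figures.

953

Step 1: 350 μL + 3450 μL = 3800 μL total → factor 3800/350 = 10.857
Step 2: 350 μL + 4.4 mL = 4750 μL total → factor 4750/350 = 13.571
Step 3: 35 μL brought to 250 μL → factor 250/35 = 7.1429
Step 4: 55 μL brought to 550 μL → factor 550/55 = 10
Step 5: 140 μL + 13.2 mL = 13340 μL total → factor 13340/140 = 95.286
Dilution factor to solution 3 = 1052.5; to solution 5 = 1.0029 × 10^6
[solution 3]/[solution 5] = (factor to solution 5)/(factor to solution 3) = 1.0029 × 10^6/1052.5 = 953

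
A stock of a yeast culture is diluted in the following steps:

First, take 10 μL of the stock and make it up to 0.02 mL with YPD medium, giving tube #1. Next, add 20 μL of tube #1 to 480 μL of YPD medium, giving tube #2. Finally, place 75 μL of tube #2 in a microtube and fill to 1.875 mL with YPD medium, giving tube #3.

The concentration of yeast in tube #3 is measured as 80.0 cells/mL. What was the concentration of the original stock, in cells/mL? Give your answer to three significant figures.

1.00 × 10^5 cells/mL

Step 1: 10 μL brought to 0.02 mL → factor 20/10 = 2
Step 2: 20 μL + 480 μL = 500 μL total → factor 500/20 = 25
Step 3: 75 μL brought to 1.875 mL → factor 1875/75 = 25
Overall dilution factor = 2 × 25 × 25 = 1250
Stock = 80.0 cells/mL × 1250 = 1.00 × 10^5 cells/mL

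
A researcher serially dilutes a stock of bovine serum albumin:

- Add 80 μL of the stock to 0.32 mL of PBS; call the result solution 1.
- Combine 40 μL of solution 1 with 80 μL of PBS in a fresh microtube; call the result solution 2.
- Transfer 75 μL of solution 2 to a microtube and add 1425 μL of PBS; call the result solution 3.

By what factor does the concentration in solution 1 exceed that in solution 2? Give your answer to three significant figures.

3.00

Step 1: 80 μL + 0.32 mL = 400 μL total → factor 400/80 = 5
Step 2: 40 μL + 80 μL = 120 μL total → factor 120/40 = 3
Dilution factor to solution 1 = 5; to solution 2 = 15
[solution 1]/[solution 2] = (factor to solution 2)/(factor to solution 1) = 15/5 = 3.00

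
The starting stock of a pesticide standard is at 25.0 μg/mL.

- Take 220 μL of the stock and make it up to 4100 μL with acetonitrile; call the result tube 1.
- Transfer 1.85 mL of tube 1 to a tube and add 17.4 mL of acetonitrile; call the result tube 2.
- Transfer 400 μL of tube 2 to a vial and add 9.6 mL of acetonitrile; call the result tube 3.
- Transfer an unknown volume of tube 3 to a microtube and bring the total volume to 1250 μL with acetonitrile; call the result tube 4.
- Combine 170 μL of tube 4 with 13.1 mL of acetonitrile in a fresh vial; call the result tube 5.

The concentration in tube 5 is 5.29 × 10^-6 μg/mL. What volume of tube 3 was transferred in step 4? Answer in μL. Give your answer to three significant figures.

Step 1: 220 μL brought to 4100 μL → factor 4100/220 = 18.636
Step 2: 1.85 mL + 17.4 mL = 19.25 mL total → factor 19.25/1.85 = 10.405
Step 3: 400 μL + 9.6 mL = 10000 μL total → factor 10000/400 = 25
Step 4: v brought to 1250 μL → factor = 1250 μL/v
Step 5: 170 μL + 13.1 mL = 13270 μL total → factor 13270/170 = 78.059
Product of known-step factors = 3.7843 × 10^5
Overall factor = 25.0 μg/mL / (5.29 × 10^-6 μg/mL) = 4.7259 × 10^6
Step-4 factor = 4.7259 × 10^6 / 3.7843 × 10^5 = 12.488
v = 1250 μL / 12.488 = 100 μL

100 μL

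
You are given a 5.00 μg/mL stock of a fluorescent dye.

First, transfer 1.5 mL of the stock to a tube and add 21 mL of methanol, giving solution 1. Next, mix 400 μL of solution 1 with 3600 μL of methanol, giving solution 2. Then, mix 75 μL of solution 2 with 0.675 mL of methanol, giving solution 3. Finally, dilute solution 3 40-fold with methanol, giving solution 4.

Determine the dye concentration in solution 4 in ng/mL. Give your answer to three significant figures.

0.0833 ng/mL

Step 1: 1.5 mL + 21 mL = 22.5 mL total → factor 22.5/1.5 = 15
Step 2: 400 μL + 3600 μL = 4000 μL total → factor 4000/400 = 10
Step 3: 75 μL + 0.675 mL = 750 μL total → factor 750/75 = 10
Step 4: 40-fold → factor 40
Overall dilution factor = 15 × 10 × 10 × 40 = 60000
Final = 5.00 μg/mL / 60000 = 8.333 × 10^-5 μg/mL = 0.0833 ng/mL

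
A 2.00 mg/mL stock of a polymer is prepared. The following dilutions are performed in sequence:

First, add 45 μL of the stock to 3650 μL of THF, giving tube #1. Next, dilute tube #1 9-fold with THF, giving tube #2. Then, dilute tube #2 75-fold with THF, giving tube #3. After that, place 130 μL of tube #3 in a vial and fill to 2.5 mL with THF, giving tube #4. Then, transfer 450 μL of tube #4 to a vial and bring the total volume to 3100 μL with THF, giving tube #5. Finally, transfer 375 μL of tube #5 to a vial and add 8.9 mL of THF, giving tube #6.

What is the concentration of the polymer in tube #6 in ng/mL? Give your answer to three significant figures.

Step 1: 45 μL + 3650 μL = 3695 μL total → factor 3695/45 = 82.111
Step 2: 9-fold → factor 9
Step 3: 75-fold → factor 75
Step 4: 130 μL brought to 2.5 mL → factor 2500/130 = 19.231
Step 5: 450 μL brought to 3100 μL → factor 3100/450 = 6.8889
Step 6: 375 μL + 8.9 mL = 9275 μL total → factor 9275/375 = 24.733
Overall dilution factor = 82.111 × 9 × 75 × 19.231 × 6.8889 × 24.733 = 1.8161 × 10^8
Final = 2.00 mg/mL / 1.8161 × 10^8 = 1.101 × 10^-8 mg/mL = 0.0110 ng/mL

0.0110 ng/mL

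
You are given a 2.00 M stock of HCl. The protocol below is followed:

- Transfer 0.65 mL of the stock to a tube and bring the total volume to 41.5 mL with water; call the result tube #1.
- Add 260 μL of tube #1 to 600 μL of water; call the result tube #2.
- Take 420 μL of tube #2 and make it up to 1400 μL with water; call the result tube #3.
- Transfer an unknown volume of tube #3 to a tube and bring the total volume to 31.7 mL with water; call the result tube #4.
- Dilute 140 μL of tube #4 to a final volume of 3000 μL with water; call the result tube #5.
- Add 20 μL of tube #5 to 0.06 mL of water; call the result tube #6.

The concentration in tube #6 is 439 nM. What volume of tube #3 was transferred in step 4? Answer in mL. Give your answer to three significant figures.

0.420 mL

Step 1: 0.65 mL brought to 41.5 mL → factor 41.5/0.65 = 63.846
Step 2: 260 μL + 600 μL = 860 μL total → factor 860/260 = 3.3077
Step 3: 420 μL brought to 1400 μL → factor 1400/420 = 3.3333
Step 4: v brought to 31.7 mL → factor = 31.7 mL/v
Step 5: 140 μL brought to 3000 μL → factor 3000/140 = 21.429
Step 6: 20 μL + 0.06 mL = 80 μL total → factor 80/20 = 4
Product of known-step factors = 60338
Overall factor = 2.00 M / (439 nM) = 4.5558 × 10^6
Step-4 factor = 4.5558 × 10^6 / 60338 = 75.505
v = 31.7 mL / 75.505 = 0.420 mL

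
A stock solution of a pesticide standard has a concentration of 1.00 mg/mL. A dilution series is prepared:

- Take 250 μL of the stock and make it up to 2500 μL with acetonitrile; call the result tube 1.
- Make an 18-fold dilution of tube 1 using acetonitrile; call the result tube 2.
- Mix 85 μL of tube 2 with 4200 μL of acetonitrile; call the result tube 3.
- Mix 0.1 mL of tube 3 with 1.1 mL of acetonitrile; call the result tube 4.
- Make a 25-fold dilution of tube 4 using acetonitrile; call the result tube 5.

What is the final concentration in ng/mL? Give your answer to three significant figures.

Step 1: 250 μL brought to 2500 μL → factor 2500/250 = 10
Step 2: 18-fold → factor 18
Step 3: 85 μL + 4200 μL = 4285 μL total → factor 4285/85 = 50.412
Step 4: 0.1 mL + 1.1 mL = 1.2 mL total → factor 1.2/0.1 = 12
Step 5: 25-fold → factor 25
Overall dilution factor = 10 × 18 × 50.412 × 12 × 25 = 2.7222 × 10^6
Final = 1.00 mg/mL / 2.7222 × 10^6 = 3.673 × 10^-7 mg/mL = 0.367 ng/mL

0.367 ng/mL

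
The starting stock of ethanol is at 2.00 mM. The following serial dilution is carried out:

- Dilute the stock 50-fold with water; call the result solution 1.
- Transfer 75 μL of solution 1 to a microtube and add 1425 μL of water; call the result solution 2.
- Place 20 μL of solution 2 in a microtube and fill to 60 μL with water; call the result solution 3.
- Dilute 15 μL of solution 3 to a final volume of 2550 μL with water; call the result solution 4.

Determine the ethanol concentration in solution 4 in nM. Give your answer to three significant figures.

3.92 nM

Step 1: 50-fold → factor 50
Step 2: 75 μL + 1425 μL = 1500 μL total → factor 1500/75 = 20
Step 3: 20 μL brought to 60 μL → factor 60/20 = 3
Step 4: 15 μL brought to 2550 μL → factor 2550/15 = 170
Overall dilution factor = 50 × 20 × 3 × 170 = 5.1 × 10^5
Final = 2.00 mM / 5.1 × 10^5 = 3.922 × 10^-6 mM = 3.92 nM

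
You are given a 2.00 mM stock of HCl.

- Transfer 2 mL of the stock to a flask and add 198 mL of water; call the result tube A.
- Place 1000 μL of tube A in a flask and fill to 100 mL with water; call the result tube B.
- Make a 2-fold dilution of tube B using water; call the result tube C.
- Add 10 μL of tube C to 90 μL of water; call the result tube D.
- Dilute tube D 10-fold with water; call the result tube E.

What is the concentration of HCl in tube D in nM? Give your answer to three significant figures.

10.0 nM

Step 1: 2 mL + 198 mL = 200 mL total → factor 200/2 = 100
Step 2: 1000 μL brought to 100 mL → factor 1 × 10^5/1000 = 100
Step 3: 2-fold → factor 2
Step 4: 10 μL + 90 μL = 100 μL total → factor 100/10 = 10
Dilution factor through tube D = 100 × 100 × 2 × 10 = 2 × 10^5
[tube D] = 2.00 mM / 2 × 10^5 = 1.000 × 10^-5 mM = 10.0 nM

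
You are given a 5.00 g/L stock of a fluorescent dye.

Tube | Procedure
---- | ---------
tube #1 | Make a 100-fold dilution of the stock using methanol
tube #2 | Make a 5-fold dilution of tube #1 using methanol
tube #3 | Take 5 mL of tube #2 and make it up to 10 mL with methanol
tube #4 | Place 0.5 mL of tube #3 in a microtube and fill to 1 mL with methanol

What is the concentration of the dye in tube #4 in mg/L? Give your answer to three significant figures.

Step 1: 100-fold → factor 100
Step 2: 5-fold → factor 5
Step 3: 5 mL brought to 10 mL → factor 10/5 = 2
Step 4: 0.5 mL brought to 1 mL → factor 1/0.5 = 2
Overall dilution factor = 100 × 5 × 2 × 2 = 2000
Final = 5.00 g/L / 2000 = 0.002500 g/L = 2.50 mg/L

2.50 mg/L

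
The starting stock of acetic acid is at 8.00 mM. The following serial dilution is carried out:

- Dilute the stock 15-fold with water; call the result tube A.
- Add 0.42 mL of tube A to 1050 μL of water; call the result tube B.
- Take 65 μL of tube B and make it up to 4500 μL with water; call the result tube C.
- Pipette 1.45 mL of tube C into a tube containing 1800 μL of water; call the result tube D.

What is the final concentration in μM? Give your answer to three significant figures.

0.982 μM

Step 1: 15-fold → factor 15
Step 2: 0.42 mL + 1050 μL = 1.47 mL total → factor 1.47/0.42 = 3.5
Step 3: 65 μL brought to 4500 μL → factor 4500/65 = 69.231
Step 4: 1.45 mL + 1800 μL = 3.25 mL total → factor 3.25/1.45 = 2.2414
Overall dilution factor = 15 × 3.5 × 69.231 × 2.2414 = 8146.6
Final = 8.00 mM / 8146.6 = 0.0009820 mM = 0.982 μM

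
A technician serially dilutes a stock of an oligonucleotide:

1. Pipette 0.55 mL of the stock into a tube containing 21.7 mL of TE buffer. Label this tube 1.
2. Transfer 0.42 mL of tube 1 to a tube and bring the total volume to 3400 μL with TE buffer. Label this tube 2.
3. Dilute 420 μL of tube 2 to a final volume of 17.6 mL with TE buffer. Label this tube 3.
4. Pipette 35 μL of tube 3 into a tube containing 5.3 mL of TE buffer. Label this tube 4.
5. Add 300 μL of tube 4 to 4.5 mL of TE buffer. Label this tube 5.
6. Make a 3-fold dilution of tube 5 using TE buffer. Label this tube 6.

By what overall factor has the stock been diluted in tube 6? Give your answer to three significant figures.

1.00 × 10^8

Step 1: 0.55 mL + 21.7 mL = 22.25 mL total → factor 22.25/0.55 = 40.455
Step 2: 0.42 mL brought to 3400 μL → factor 3.4/0.42 = 8.0952
Step 3: 420 μL brought to 17.6 mL → factor 17600/420 = 41.905
Step 4: 35 μL + 5.3 mL = 5335 μL total → factor 5335/35 = 152.43
Step 5: 300 μL + 4.5 mL = 4800 μL total → factor 4800/300 = 16
Step 6: 3-fold → factor 3
Overall dilution factor = 40.455 × 8.0952 × 41.905 × 152.43 × 16 × 3 = 1.0041 × 10^8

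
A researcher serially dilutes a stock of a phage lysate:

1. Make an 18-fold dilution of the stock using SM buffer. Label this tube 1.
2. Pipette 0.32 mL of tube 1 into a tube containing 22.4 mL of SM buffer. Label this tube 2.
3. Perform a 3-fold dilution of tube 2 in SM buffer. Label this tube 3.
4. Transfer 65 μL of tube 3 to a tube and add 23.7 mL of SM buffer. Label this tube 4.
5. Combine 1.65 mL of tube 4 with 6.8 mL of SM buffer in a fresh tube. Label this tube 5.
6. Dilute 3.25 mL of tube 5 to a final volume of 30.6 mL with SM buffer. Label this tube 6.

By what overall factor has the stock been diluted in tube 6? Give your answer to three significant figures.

6.76 × 10^7

Step 1: 18-fold → factor 18
Step 2: 0.32 mL + 22.4 mL = 22.72 mL total → factor 22.72/0.32 = 71
Step 3: 3-fold → factor 3
Step 4: 65 μL + 23.7 mL = 23765 μL total → factor 23765/65 = 365.62
Step 5: 1.65 mL + 6.8 mL = 8.45 mL total → factor 8.45/1.65 = 5.1212
Step 6: 3.25 mL brought to 30.6 mL → factor 30.6/3.25 = 9.4154
Overall dilution factor = 18 × 71 × 3 × 365.62 × 5.1212 × 9.4154 = 6.7591 × 10^7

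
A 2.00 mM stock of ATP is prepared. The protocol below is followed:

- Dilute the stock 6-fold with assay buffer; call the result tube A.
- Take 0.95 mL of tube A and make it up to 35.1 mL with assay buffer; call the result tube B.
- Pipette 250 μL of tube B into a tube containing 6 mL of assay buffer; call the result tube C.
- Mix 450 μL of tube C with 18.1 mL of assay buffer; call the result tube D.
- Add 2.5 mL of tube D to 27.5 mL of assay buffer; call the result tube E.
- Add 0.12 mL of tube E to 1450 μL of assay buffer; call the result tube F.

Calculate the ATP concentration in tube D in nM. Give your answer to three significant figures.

8.75 nM

Step 1: 6-fold → factor 6
Step 2: 0.95 mL brought to 35.1 mL → factor 35.1/0.95 = 36.947
Step 3: 250 μL + 6 mL = 6250 μL total → factor 6250/250 = 25
Step 4: 450 μL + 18.1 mL = 18550 μL total → factor 18550/450 = 41.222
Dilution factor through tube D = 6 × 36.947 × 25 × 41.222 = 2.2846 × 10^5
[tube D] = 2.00 mM / 2.2846 × 10^5 = 8.754 × 10^-6 mM = 8.75 nM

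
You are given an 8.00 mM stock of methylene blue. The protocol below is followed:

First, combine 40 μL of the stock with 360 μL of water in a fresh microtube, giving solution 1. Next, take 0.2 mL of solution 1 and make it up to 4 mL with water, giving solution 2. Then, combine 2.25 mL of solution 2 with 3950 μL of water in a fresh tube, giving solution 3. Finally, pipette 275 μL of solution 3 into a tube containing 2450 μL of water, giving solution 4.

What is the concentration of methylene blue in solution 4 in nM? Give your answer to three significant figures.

Step 1: 40 μL + 360 μL = 400 μL total → factor 400/40 = 10
Step 2: 0.2 mL brought to 4 mL → factor 4/0.2 = 20
Step 3: 2.25 mL + 3950 μL = 6.2 mL total → factor 6.2/2.25 = 2.7556
Step 4: 275 μL + 2450 μL = 2725 μL total → factor 2725/275 = 9.9091
Overall dilution factor = 10 × 20 × 2.7556 × 9.9091 = 5461
Final = 8.00 mM / 5461 = 0.001465 mM = 1.46 × 10^3 nM

1.46 × 10^3 nM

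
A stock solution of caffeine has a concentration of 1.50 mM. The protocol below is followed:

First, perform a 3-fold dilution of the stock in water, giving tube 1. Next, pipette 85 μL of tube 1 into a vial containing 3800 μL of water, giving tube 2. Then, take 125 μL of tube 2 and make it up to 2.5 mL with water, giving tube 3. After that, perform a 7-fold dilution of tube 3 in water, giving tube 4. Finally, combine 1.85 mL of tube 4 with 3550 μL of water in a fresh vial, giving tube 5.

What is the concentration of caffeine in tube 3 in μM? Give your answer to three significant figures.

Step 1: 3-fold → factor 3
Step 2: 85 μL + 3800 μL = 3885 μL total → factor 3885/85 = 45.706
Step 3: 125 μL brought to 2.5 mL → factor 2500/125 = 20
Dilution factor through tube 3 = 3 × 45.706 × 20 = 2742.4
[tube 3] = 1.50 mM / 2742.4 = 0.0005470 mM = 0.547 μM

0.547 μM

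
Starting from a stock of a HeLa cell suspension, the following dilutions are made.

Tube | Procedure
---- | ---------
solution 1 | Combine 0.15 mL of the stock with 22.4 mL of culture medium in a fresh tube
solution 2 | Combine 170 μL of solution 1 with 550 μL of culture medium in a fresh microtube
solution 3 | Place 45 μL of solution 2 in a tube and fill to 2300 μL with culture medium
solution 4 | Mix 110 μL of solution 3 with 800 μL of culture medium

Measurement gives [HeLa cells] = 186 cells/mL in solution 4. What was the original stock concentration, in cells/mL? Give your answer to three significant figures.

5.01 × 10^7 cells/mL

Step 1: 0.15 mL + 22.4 mL = 22.55 mL total → factor 22.55/0.15 = 150.33
Step 2: 170 μL + 550 μL = 720 μL total → factor 720/170 = 4.2353
Step 3: 45 μL brought to 2300 μL → factor 2300/45 = 51.111
Step 4: 110 μL + 800 μL = 910 μL total → factor 910/110 = 8.2727
Overall dilution factor = 150.33 × 4.2353 × 51.111 × 8.2727 = 2.6922 × 10^5
Stock = 186 cells/mL × 2.6922 × 10^5 = 5.01 × 10^7 cells/mL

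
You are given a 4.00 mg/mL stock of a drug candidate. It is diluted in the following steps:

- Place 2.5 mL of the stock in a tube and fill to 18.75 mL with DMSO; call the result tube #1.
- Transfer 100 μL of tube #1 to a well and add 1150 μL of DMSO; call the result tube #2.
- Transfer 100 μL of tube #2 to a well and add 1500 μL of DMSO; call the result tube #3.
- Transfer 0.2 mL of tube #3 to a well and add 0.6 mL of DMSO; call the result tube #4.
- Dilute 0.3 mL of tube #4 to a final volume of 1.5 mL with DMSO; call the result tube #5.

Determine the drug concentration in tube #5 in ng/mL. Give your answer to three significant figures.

Step 1: 2.5 mL brought to 18.75 mL → factor 18.75/2.5 = 7.5
Step 2: 100 μL + 1150 μL = 1250 μL total → factor 1250/100 = 12.5
Step 3: 100 μL + 1500 μL = 1600 μL total → factor 1600/100 = 16
Step 4: 0.2 mL + 0.6 mL = 0.8 mL total → factor 0.8/0.2 = 4
Step 5: 0.3 mL brought to 1.5 mL → factor 1.5/0.3 = 5
Overall dilution factor = 7.5 × 12.5 × 16 × 4 × 5 = 30000
Final = 4.00 mg/mL / 30000 = 0.0001333 mg/mL = 133 ng/mL

133 ng/mL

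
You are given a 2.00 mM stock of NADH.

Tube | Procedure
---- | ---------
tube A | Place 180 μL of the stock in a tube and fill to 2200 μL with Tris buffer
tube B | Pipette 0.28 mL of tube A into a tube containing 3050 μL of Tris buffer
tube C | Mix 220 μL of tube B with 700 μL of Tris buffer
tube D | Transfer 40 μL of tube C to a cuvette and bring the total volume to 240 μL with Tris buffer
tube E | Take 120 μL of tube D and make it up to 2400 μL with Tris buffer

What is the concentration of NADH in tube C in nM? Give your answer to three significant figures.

Step 1: 180 μL brought to 2200 μL → factor 2200/180 = 12.222
Step 2: 0.28 mL + 3050 μL = 3.33 mL total → factor 3.33/0.28 = 11.893
Step 3: 220 μL + 700 μL = 920 μL total → factor 920/220 = 4.1818
Dilution factor through tube C = 12.222 × 11.893 × 4.1818 = 607.86
[tube C] = 2.00 mM / 607.86 = 0.003290 mM = 3.29 × 10^3 nM

3.29 × 10^3 nM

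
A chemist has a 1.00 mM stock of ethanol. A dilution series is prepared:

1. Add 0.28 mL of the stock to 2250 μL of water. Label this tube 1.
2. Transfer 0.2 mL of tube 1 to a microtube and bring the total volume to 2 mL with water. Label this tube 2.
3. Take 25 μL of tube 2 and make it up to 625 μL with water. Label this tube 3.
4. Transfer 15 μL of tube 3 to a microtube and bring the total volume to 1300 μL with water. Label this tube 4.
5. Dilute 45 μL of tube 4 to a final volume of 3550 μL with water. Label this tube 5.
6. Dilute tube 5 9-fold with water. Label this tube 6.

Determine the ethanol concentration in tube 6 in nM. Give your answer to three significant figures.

Step 1: 0.28 mL + 2250 μL = 2.53 mL total → factor 2.53/0.28 = 9.0357
Step 2: 0.2 mL brought to 2 mL → factor 2/0.2 = 10
Step 3: 25 μL brought to 625 μL → factor 625/25 = 25
Step 4: 15 μL brought to 1300 μL → factor 1300/15 = 86.667
Step 5: 45 μL brought to 3550 μL → factor 3550/45 = 78.889
Step 6: 9-fold → factor 9
Overall dilution factor = 9.0357 × 10 × 25 × 86.667 × 78.889 × 9 = 1.39 × 10^8
Final = 1.00 mM / 1.39 × 10^8 = 7.194 × 10^-9 mM = 0.00719 nM

0.00719 nM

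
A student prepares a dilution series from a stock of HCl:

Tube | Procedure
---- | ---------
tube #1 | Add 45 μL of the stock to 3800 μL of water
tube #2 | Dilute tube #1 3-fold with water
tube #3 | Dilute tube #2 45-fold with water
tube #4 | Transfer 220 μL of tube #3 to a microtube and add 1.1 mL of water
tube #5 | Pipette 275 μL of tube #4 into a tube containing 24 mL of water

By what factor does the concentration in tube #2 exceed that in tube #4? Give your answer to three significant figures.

270

Step 1: 45 μL + 3800 μL = 3845 μL total → factor 3845/45 = 85.444
Step 2: 3-fold → factor 3
Step 3: 45-fold → factor 45
Step 4: 220 μL + 1.1 mL = 1320 μL total → factor 1320/220 = 6
Dilution factor to tube #2 = 256.33; to tube #4 = 69210
[tube #2]/[tube #4] = (factor to tube #4)/(factor to tube #2) = 69210/256.33 = 270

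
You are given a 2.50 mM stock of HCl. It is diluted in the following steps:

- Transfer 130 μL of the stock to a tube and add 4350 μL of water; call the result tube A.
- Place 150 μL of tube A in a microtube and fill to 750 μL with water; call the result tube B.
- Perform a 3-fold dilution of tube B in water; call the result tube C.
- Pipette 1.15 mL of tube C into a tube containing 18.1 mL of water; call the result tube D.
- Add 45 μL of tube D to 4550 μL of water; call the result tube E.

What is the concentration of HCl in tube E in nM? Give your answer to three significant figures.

2.83 nM

Step 1: 130 μL + 4350 μL = 4480 μL total → factor 4480/130 = 34.462
Step 2: 150 μL brought to 750 μL → factor 750/150 = 5
Step 3: 3-fold → factor 3
Step 4: 1.15 mL + 18.1 mL = 19.25 mL total → factor 19.25/1.15 = 16.739
Step 5: 45 μL + 4550 μL = 4595 μL total → factor 4595/45 = 102.11
Overall dilution factor = 34.462 × 5 × 3 × 16.739 × 102.11 = 8.8355 × 10^5
Final = 2.50 mM / 8.8355 × 10^5 = 2.829 × 10^-6 mM = 2.83 nM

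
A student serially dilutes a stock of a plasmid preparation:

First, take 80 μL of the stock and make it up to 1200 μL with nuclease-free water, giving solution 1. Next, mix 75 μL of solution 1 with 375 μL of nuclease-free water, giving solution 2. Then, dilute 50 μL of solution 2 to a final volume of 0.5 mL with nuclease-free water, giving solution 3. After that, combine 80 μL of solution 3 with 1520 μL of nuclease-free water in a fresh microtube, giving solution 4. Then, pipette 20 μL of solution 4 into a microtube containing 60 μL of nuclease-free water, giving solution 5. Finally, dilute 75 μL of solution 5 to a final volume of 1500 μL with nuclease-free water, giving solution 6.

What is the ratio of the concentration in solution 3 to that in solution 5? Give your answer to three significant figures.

80.0

Step 1: 80 μL brought to 1200 μL → factor 1200/80 = 15
Step 2: 75 μL + 375 μL = 450 μL total → factor 450/75 = 6
Step 3: 50 μL brought to 0.5 mL → factor 500/50 = 10
Step 4: 80 μL + 1520 μL = 1600 μL total → factor 1600/80 = 20
Step 5: 20 μL + 60 μL = 80 μL total → factor 80/20 = 4
Dilution factor to solution 3 = 900; to solution 5 = 72000
[solution 3]/[solution 5] = (factor to solution 5)/(factor to solution 3) = 72000/900 = 80.0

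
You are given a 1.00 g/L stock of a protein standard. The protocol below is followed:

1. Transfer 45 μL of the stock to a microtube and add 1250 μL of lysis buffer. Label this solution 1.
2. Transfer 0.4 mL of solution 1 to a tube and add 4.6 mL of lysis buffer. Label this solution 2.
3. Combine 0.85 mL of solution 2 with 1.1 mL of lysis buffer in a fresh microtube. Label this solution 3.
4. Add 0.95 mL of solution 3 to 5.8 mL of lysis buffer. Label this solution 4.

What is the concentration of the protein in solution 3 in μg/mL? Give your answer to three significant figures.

1.21 μg/mL

Step 1: 45 μL + 1250 μL = 1295 μL total → factor 1295/45 = 28.778
Step 2: 0.4 mL + 4.6 mL = 5 mL total → factor 5/0.4 = 12.5
Step 3: 0.85 mL + 1.1 mL = 1.95 mL total → factor 1.95/0.85 = 2.2941
Dilution factor through solution 3 = 28.778 × 12.5 × 2.2941 = 825.25
[solution 3] = 1.00 g/L / 825.25 = 0.001212 g/L = 1.21 μg/mL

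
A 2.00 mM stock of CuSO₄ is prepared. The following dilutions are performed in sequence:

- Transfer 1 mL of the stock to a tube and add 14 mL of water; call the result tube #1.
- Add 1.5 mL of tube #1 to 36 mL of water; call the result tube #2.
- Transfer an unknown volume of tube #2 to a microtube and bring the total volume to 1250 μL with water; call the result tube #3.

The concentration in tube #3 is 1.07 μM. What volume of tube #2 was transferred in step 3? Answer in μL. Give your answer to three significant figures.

Step 1: 1 mL + 14 mL = 15 mL total → factor 15/1 = 15
Step 2: 1.5 mL + 36 mL = 37.5 mL total → factor 37.5/1.5 = 25
Step 3: v brought to 1250 μL → factor = 1250 μL/v
Product of known-step factors = 375
Overall factor = 2.00 mM / (1.07 μM) = 1869.2
Step-3 factor = 1869.2 / 375 = 4.9844
v = 1250 μL / 4.9844 = 251 μL

251 μL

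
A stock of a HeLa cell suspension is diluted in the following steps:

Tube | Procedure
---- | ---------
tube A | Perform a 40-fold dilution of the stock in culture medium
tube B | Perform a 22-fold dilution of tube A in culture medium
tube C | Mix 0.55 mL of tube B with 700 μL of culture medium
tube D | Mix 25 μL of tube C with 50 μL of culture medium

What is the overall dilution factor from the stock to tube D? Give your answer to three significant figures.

6.00 × 10^3

Step 1: 40-fold → factor 40
Step 2: 22-fold → factor 22
Step 3: 0.55 mL + 700 μL = 1.25 mL total → factor 1.25/0.55 = 2.2727
Step 4: 25 μL + 50 μL = 75 μL total → factor 75/25 = 3
Overall dilution factor = 40 × 22 × 2.2727 × 3 = 6000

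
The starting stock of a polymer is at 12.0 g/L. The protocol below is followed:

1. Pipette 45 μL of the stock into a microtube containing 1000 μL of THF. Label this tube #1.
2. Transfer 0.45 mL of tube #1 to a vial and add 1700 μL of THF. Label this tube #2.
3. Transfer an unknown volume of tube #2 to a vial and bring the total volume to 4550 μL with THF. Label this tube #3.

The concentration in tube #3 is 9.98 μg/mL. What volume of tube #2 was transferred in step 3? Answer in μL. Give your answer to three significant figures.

Step 1: 45 μL + 1000 μL = 1045 μL total → factor 1045/45 = 23.222
Step 2: 0.45 mL + 1700 μL = 2.15 mL total → factor 2.15/0.45 = 4.7778
Step 3: v brought to 4550 μL → factor = 4550 μL/v
Product of known-step factors = 110.95
Overall factor = 12.0 g/L / (9.98 μg/mL) = 1202.4
Step-3 factor = 1202.4 / 110.95 = 10.837
v = 4550 μL / 10.837 = 420 μL

420 μL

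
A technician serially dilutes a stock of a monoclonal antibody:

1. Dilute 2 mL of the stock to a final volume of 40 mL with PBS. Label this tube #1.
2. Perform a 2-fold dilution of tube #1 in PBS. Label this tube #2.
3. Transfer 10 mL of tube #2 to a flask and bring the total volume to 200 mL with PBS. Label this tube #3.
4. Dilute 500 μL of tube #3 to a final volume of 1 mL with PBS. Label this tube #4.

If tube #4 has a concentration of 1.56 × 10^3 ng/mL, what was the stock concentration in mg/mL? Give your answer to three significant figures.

2.50 mg/mL

Step 1: 2 mL brought to 40 mL → factor 40/2 = 20
Step 2: 2-fold → factor 2
Step 3: 10 mL brought to 200 mL → factor 200/10 = 20
Step 4: 500 μL brought to 1 mL → factor 1000/500 = 2
Overall dilution factor = 20 × 2 × 20 × 2 = 1600
Stock = 1.56 × 10^3 ng/mL × 1600 = 2.496 × 10^6 ng/mL = 2.50 mg/mL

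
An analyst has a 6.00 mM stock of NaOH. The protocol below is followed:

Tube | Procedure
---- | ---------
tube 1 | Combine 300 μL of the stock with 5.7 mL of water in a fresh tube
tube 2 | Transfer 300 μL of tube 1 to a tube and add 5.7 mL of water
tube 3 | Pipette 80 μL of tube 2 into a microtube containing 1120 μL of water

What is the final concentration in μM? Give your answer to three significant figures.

1.00 μM

Step 1: 300 μL + 5.7 mL = 6000 μL total → factor 6000/300 = 20
Step 2: 300 μL + 5.7 mL = 6000 μL total → factor 6000/300 = 20
Step 3: 80 μL + 1120 μL = 1200 μL total → factor 1200/80 = 15
Overall dilution factor = 20 × 20 × 15 = 6000
Final = 6.00 mM / 6000 = 0.001000 mM = 1.00 μM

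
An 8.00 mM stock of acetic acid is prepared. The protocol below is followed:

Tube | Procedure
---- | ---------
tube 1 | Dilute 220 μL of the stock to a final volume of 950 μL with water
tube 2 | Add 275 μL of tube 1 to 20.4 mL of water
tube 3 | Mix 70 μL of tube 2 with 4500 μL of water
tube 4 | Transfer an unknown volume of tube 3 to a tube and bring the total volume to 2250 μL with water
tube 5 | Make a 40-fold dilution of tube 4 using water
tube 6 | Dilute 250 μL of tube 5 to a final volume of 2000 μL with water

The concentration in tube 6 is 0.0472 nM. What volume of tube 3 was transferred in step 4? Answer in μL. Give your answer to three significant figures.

90.0 μL

Step 1: 220 μL brought to 950 μL → factor 950/220 = 4.3182
Step 2: 275 μL + 20.4 mL = 20675 μL total → factor 20675/275 = 75.182
Step 3: 70 μL + 4500 μL = 4570 μL total → factor 4570/70 = 65.286
Step 4: v brought to 2250 μL → factor = 2250 μL/v
Step 5: 40-fold → factor 40
Step 6: 250 μL brought to 2000 μL → factor 2000/250 = 8
Product of known-step factors = 6.7824 × 10^6
Overall factor = 8.00 mM / (0.0472 nM) = 1.6949 × 10^8
Step-4 factor = 1.6949 × 10^8 / 6.7824 × 10^6 = 24.99
v = 2250 μL / 24.99 = 90.0 μL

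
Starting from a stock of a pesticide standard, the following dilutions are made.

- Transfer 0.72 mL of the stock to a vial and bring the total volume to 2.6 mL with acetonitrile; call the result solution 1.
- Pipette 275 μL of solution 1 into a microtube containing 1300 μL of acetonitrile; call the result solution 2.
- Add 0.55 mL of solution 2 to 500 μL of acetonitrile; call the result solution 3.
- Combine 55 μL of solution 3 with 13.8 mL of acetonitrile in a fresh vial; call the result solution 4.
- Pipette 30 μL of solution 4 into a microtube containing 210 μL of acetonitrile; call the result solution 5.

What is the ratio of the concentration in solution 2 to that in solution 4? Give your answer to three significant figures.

Step 1: 0.72 mL brought to 2.6 mL → factor 2.6/0.72 = 3.6111
Step 2: 275 μL + 1300 μL = 1575 μL total → factor 1575/275 = 5.7273
Step 3: 0.55 mL + 500 μL = 1.05 mL total → factor 1.05/0.55 = 1.9091
Step 4: 55 μL + 13.8 mL = 13855 μL total → factor 13855/55 = 251.91
Dilution factor to solution 2 = 20.682; to solution 4 = 9946.2
[solution 2]/[solution 4] = (factor to solution 4)/(factor to solution 2) = 9946.2/20.682 = 481

481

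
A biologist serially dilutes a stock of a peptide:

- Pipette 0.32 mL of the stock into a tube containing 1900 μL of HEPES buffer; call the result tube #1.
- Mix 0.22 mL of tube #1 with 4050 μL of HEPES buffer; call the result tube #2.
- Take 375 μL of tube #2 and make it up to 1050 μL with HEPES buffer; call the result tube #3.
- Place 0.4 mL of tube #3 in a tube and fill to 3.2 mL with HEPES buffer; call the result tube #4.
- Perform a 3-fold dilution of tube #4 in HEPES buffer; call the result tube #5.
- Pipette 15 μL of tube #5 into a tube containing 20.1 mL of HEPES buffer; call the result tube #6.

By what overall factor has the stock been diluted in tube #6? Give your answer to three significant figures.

1.21 × 10^7

Step 1: 0.32 mL + 1900 μL = 2.22 mL total → factor 2.22/0.32 = 6.9375
Step 2: 0.22 mL + 4050 μL = 4.27 mL total → factor 4.27/0.22 = 19.409
Step 3: 375 μL brought to 1050 μL → factor 1050/375 = 2.8
Step 4: 0.4 mL brought to 3.2 mL → factor 3.2/0.4 = 8
Step 5: 3-fold → factor 3
Step 6: 15 μL + 20.1 mL = 20115 μL total → factor 20115/15 = 1341
Overall dilution factor = 6.9375 × 19.409 × 2.8 × 8 × 3 × 1341 = 1.2134 × 10^7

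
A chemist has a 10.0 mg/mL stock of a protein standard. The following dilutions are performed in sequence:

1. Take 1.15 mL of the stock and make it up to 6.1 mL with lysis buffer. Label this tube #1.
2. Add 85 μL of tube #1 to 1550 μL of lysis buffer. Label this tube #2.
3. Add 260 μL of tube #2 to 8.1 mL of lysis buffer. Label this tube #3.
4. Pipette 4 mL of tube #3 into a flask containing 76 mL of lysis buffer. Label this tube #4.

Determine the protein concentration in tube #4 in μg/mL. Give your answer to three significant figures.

0.152 μg/mL

Step 1: 1.15 mL brought to 6.1 mL → factor 6.1/1.15 = 5.3043
Step 2: 85 μL + 1550 μL = 1635 μL total → factor 1635/85 = 19.235
Step 3: 260 μL + 8.1 mL = 8360 μL total → factor 8360/260 = 32.154
Step 4: 4 mL + 76 mL = 80 mL total → factor 80/4 = 20
Overall dilution factor = 5.3043 × 19.235 × 32.154 × 20 = 65614
Final = 10.0 mg/mL / 65614 = 0.0001524 mg/mL = 0.152 μg/mL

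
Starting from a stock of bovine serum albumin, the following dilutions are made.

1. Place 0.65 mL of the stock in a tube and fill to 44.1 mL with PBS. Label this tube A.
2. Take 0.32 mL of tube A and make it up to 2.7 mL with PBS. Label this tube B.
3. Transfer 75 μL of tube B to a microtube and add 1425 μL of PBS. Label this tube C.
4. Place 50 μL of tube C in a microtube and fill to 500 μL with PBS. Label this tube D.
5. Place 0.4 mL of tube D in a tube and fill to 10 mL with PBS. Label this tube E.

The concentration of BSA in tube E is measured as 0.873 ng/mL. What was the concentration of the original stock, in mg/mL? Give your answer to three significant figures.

2.50 mg/mL

Step 1: 0.65 mL brought to 44.1 mL → factor 44.1/0.65 = 67.846
Step 2: 0.32 mL brought to 2.7 mL → factor 2.7/0.32 = 8.4375
Step 3: 75 μL + 1425 μL = 1500 μL total → factor 1500/75 = 20
Step 4: 50 μL brought to 500 μL → factor 500/50 = 10
Step 5: 0.4 mL brought to 10 mL → factor 10/0.4 = 25
Overall dilution factor = 67.846 × 8.4375 × 20 × 10 × 25 = 2.8623 × 10^6
Stock = 0.873 ng/mL × 2.8623 × 10^6 = 2.499 × 10^6 ng/mL = 2.50 mg/mL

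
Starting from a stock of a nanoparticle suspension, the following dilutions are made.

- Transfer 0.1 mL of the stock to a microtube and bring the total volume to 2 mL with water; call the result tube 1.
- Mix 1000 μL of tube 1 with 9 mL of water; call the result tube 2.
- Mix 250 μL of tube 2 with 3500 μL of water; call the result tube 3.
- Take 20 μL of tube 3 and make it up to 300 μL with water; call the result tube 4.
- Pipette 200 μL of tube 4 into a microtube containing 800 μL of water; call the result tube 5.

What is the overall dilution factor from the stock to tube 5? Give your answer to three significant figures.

Step 1: 0.1 mL brought to 2 mL → factor 2/0.1 = 20
Step 2: 1000 μL + 9 mL = 10000 μL total → factor 10000/1000 = 10
Step 3: 250 μL + 3500 μL = 3750 μL total → factor 3750/250 = 15
Step 4: 20 μL brought to 300 μL → factor 300/20 = 15
Step 5: 200 μL + 800 μL = 1000 μL total → factor 1000/200 = 5
Overall dilution factor = 20 × 10 × 15 × 15 × 5 = 2.25 × 10^5

2.25 × 10^5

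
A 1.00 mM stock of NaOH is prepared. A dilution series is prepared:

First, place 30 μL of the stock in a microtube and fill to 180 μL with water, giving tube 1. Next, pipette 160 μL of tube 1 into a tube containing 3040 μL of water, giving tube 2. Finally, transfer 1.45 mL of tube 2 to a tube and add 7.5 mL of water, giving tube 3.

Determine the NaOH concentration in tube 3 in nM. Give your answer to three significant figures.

1.35 × 10^3 nM

Step 1: 30 μL brought to 180 μL → factor 180/30 = 6
Step 2: 160 μL + 3040 μL = 3200 μL total → factor 3200/160 = 20
Step 3: 1.45 mL + 7.5 mL = 8.95 mL total → factor 8.95/1.45 = 6.1724
Overall dilution factor = 6 × 20 × 6.1724 = 740.69
Final = 1.00 mM / 740.69 = 0.001350 mM = 1.35 × 10^3 nM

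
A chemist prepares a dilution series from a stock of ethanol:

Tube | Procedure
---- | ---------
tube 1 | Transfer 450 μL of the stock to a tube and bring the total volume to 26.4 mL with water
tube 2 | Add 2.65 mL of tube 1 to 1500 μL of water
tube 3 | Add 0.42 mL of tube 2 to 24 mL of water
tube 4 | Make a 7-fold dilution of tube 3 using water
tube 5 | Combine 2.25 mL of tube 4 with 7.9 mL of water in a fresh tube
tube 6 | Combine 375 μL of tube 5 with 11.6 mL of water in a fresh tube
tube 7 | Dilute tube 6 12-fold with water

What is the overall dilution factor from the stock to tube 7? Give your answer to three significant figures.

6.46 × 10^7

Step 1: 450 μL brought to 26.4 mL → factor 26400/450 = 58.667
Step 2: 2.65 mL + 1500 μL = 4.15 mL total → factor 4.15/2.65 = 1.566
Step 3: 0.42 mL + 24 mL = 24.42 mL total → factor 24.42/0.42 = 58.143
Step 4: 7-fold → factor 7
Step 5: 2.25 mL + 7.9 mL = 10.15 mL total → factor 10.15/2.25 = 4.5111
Step 6: 375 μL + 11.6 mL = 11975 μL total → factor 11975/375 = 31.933
Step 7: 12-fold → factor 12
Overall dilution factor = 58.667 × 1.566 × 58.143 × 7 × 4.5111 × 31.933 × 12 = 6.4639 × 10^7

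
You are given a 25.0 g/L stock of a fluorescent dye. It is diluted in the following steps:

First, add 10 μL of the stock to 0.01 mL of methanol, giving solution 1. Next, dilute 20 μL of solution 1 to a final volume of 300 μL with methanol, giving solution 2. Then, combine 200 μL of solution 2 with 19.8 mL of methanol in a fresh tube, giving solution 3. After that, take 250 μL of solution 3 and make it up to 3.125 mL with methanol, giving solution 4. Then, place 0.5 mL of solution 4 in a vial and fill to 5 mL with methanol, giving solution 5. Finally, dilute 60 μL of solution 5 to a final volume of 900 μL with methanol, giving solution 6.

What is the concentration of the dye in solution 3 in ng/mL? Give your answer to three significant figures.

8.33 × 10^3 ng/mL

Step 1: 10 μL + 0.01 mL = 20 μL total → factor 20/10 = 2
Step 2: 20 μL brought to 300 μL → factor 300/20 = 15
Step 3: 200 μL + 19.8 mL = 20000 μL total → factor 20000/200 = 100
Dilution factor through solution 3 = 2 × 15 × 100 = 3000
[solution 3] = 25.0 g/L / 3000 = 0.008333 g/L = 8.33 × 10^3 ng/mL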